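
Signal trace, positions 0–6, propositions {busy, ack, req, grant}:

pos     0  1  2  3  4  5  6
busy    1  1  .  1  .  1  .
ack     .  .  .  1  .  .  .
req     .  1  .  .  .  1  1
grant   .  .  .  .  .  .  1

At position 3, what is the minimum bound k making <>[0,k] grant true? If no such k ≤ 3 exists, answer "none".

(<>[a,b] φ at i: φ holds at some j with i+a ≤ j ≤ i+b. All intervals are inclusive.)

3

Scan j = 3,4,… for grant:
  j=3: fails
  j=4: fails
  j=5: fails
  j=6: holds
First hit at j=6, so smallest k = 6-3 = 3.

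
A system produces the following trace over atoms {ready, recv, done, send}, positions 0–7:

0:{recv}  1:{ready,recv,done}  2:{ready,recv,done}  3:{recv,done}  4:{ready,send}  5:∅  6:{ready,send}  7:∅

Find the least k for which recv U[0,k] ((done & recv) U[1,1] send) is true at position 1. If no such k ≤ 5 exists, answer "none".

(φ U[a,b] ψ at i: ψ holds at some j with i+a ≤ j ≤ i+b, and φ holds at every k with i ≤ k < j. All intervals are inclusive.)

2

Need earliest j ≥ 1 with ((done & recv) U[1,1] send), and recv at every k in [1,j-1].
  j=1: rhs fails.
  j=2: rhs fails.
  j=3: rhs holds; lhs holds on [1,2]. k = 2.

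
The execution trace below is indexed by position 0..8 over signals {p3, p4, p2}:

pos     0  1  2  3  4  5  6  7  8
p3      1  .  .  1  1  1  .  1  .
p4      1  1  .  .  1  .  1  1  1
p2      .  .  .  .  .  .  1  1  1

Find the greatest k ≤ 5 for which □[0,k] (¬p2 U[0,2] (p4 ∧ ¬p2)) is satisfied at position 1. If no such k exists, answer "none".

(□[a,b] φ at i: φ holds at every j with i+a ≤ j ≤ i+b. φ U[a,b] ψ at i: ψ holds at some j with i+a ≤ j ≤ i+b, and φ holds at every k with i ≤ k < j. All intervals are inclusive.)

(¬p2 U[0,2] (p4 ∧ ¬p2)) must hold from j=1 onward; find where it first fails.
  j=1: holds
  j=2: holds
  j=3: holds
  j=4: holds
  j=5: fails
Holds on [1,4], so largest k = 3.

3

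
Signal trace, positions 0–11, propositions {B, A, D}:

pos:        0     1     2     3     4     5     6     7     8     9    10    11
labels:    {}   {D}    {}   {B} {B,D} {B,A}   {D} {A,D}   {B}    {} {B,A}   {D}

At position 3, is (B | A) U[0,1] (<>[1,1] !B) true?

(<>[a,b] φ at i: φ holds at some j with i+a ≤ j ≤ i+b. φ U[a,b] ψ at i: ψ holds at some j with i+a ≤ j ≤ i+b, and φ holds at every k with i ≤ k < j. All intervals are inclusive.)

Need some j in [3,4] with <>[1,1] !B, and (B | A) at every k in [3,j-1].
  j=3: <>[1,1] !B — fails (none in [4,4]).
  j=4: <>[1,1] !B — fails (none in [5,5]).
No j in the window works → until fails.

No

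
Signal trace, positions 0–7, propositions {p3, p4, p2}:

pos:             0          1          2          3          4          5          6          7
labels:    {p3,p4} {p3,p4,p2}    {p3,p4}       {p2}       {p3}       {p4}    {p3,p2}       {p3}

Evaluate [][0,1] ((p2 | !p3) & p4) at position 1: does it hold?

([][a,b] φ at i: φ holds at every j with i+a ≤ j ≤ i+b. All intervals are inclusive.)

No

Check ((p2 | !p3) & p4) at every j in [1,2]:
  j=1: true
  j=2: false
Fails at j=2 → formula fails.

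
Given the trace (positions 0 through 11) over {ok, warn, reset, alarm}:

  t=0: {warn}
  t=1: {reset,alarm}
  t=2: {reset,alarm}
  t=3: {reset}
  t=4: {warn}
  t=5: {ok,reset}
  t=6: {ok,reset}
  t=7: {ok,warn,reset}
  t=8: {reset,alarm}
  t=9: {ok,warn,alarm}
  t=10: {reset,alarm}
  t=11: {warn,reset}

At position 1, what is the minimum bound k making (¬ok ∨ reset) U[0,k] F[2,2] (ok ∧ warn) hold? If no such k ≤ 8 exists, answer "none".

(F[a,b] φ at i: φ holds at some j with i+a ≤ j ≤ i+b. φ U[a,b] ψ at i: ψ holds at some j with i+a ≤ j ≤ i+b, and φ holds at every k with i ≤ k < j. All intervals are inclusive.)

Need earliest j ≥ 1 with F[2,2] (ok ∧ warn), and (¬ok ∨ reset) at every k in [1,j-1].
  j=1: rhs fails.
  j=2: rhs fails.
  j=3: rhs fails.
  j=4: rhs fails.
  j=5: rhs holds; lhs holds on [1,4]. k = 4.

4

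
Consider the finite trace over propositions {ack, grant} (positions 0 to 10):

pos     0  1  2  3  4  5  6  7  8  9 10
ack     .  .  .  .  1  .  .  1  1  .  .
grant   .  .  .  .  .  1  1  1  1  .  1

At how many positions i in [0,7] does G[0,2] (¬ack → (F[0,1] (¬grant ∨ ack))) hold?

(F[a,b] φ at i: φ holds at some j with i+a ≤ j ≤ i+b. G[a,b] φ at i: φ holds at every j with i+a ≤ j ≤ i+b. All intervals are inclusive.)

5

Evaluate at each i in [0,7]:
  i=0: ✓ (all of [0,2])
  i=1: ✓ (all of [1,3])
  i=2: ✓ (all of [2,4])
  i=3: ✗ (fails at j=5)
  i=4: ✗ (fails at j=5)
  i=5: ✗ (fails at j=5)
  i=6: ✓ (all of [6,8])
  i=7: ✓ (all of [7,9])
Positions where it holds: {0, 1, 2, 6, 7} → 5.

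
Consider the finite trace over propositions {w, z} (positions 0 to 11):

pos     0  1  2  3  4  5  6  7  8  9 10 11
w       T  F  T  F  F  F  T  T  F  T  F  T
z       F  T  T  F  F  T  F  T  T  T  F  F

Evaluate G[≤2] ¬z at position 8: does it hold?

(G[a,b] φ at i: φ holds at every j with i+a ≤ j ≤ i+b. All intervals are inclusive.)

Does not hold

Check ¬z at every j in [8,10]:
  j=8: false
  j=9: false
  j=10: true
Fails at j=8 → formula fails.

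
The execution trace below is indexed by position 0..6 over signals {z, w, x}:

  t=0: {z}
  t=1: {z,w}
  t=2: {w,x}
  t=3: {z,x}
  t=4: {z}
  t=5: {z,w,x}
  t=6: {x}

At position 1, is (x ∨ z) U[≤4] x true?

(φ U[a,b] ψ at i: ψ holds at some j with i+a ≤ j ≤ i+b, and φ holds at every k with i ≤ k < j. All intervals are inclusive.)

Holds

Need some j in [1,5] with x, and (x ∨ z) at every k in [1,j-1].
  j=1: x false.
  j=2: x holds; (x ∨ z) holds at every k in [1,1] → satisfied.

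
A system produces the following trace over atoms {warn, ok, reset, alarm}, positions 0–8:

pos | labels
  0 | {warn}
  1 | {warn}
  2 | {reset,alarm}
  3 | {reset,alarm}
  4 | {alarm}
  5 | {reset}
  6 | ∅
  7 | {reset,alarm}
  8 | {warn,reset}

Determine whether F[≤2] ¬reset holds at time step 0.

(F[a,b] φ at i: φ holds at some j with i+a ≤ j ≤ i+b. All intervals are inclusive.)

Yes

Check ¬reset at each j in [0,2]:
  j=0: true
  j=1: true
  j=2: false
Found at j=0 → formula holds.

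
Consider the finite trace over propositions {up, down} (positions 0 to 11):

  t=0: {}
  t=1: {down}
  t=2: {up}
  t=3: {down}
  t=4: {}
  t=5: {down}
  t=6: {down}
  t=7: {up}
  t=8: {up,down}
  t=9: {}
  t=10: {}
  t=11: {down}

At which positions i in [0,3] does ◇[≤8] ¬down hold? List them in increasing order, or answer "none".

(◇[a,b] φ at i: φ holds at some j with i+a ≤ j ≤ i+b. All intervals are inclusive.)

0, 1, 2, 3

Evaluate at each i in [0,3]:
  i=0: ✓ (witness j=0)
  i=1: ✓ (witness j=2)
  i=2: ✓ (witness j=2)
  i=3: ✓ (witness j=4)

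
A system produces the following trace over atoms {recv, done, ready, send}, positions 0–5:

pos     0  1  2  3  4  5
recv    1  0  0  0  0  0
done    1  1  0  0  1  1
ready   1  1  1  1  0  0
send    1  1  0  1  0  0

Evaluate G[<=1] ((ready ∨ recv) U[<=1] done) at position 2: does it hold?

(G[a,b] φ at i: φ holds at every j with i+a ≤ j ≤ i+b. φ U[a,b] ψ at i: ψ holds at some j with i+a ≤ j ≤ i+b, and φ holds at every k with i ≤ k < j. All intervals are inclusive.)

Check ((ready ∨ recv) U[<=1] done) at every j in [2,3]:
  j=2: fails
  j=3: holds
Fails at j=2 → formula fails.

Does not hold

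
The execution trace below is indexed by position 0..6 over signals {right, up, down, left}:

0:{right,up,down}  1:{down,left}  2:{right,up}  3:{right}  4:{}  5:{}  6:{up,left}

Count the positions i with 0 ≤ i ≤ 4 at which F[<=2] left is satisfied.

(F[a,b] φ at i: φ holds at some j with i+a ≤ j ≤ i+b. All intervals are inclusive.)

Evaluate at each i in [0,4]:
  i=0: ✓ (witness j=1)
  i=1: ✓ (witness j=1)
  i=2: ✗ (none in [2,4])
  i=3: ✗ (none in [3,5])
  i=4: ✓ (witness j=6)
Positions where it holds: {0, 1, 4} → 3.

3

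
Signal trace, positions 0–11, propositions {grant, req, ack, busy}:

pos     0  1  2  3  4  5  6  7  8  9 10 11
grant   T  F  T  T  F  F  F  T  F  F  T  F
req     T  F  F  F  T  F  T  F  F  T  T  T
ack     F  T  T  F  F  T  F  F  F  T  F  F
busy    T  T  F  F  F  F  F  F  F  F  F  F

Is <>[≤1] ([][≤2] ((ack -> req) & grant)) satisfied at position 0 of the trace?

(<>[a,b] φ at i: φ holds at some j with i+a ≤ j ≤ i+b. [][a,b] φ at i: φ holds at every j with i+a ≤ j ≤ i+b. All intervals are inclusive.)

Does not hold

Check [][≤2] ((ack -> req) & grant) at each j in [0,1]:
  j=0: fails at 1
  j=1: fails at 1
No position in the window satisfies it → formula fails.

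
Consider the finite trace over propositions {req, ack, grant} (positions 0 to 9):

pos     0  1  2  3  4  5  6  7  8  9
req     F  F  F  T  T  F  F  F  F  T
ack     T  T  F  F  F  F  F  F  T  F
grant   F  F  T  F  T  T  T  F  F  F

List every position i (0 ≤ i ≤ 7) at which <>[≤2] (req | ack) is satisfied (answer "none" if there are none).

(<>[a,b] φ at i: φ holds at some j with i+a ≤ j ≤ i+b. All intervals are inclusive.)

0, 1, 2, 3, 4, 6, 7

Evaluate at each i in [0,7]:
  i=0: ✓ (witness j=0)
  i=1: ✓ (witness j=1)
  i=2: ✓ (witness j=3)
  i=3: ✓ (witness j=3)
  i=4: ✓ (witness j=4)
  i=5: ✗ (none in [5,7])
  i=6: ✓ (witness j=8)
  i=7: ✓ (witness j=8)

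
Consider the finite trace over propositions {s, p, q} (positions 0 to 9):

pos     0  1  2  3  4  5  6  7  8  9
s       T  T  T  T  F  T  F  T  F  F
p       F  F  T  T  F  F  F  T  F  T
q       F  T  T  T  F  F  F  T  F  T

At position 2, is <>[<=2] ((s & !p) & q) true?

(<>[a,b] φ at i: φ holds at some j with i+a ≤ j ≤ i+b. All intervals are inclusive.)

False

Check ((s & !p) & q) at each j in [2,4]:
  j=2: false
  j=3: false
  j=4: false
No position in the window satisfies it → formula fails.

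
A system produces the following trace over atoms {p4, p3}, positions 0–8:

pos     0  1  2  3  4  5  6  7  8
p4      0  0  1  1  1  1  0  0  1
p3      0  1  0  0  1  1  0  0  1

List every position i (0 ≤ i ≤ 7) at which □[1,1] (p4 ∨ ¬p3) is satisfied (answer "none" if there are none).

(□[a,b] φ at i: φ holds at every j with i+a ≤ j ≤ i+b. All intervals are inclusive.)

1, 2, 3, 4, 5, 6, 7

Evaluate at each i in [0,7]:
  i=0: ✗ (fails at j=1)
  i=1: ✓ (all of [2,2])
  i=2: ✓ (all of [3,3])
  i=3: ✓ (all of [4,4])
  i=4: ✓ (all of [5,5])
  i=5: ✓ (all of [6,6])
  i=6: ✓ (all of [7,7])
  i=7: ✓ (all of [8,8])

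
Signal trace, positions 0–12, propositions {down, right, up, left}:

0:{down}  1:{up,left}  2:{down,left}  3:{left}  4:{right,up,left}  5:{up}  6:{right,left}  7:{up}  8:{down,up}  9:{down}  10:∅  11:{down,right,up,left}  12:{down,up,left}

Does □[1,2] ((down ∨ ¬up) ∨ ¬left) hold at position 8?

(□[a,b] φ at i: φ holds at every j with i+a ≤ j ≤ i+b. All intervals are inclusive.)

Holds

Check ((down ∨ ¬up) ∨ ¬left) at every j in [9,10]:
  j=9: true
  j=10: true
All positions satisfy it → formula holds.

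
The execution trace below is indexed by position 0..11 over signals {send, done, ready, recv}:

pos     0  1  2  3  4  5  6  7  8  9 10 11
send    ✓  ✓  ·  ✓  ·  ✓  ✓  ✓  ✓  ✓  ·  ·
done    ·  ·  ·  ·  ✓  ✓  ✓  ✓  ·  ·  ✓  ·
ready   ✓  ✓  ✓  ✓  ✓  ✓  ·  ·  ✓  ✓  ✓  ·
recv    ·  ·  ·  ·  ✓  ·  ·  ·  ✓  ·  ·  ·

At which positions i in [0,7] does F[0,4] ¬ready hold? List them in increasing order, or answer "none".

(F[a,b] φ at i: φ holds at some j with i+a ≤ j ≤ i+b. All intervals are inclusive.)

Evaluate at each i in [0,7]:
  i=0: ✗ (none in [0,4])
  i=1: ✗ (none in [1,5])
  i=2: ✓ (witness j=6)
  i=3: ✓ (witness j=6)
  i=4: ✓ (witness j=6)
  i=5: ✓ (witness j=6)
  i=6: ✓ (witness j=6)
  i=7: ✓ (witness j=7)

2, 3, 4, 5, 6, 7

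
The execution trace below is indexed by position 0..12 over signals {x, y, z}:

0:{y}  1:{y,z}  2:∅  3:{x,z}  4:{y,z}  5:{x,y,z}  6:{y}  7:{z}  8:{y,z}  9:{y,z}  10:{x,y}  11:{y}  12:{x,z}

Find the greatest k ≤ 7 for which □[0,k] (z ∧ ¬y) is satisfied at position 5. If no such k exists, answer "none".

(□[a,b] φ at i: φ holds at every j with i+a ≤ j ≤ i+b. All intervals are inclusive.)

(z ∧ ¬y) must hold from j=5 onward; find where it first fails.
  j=5: fails → no k works.

none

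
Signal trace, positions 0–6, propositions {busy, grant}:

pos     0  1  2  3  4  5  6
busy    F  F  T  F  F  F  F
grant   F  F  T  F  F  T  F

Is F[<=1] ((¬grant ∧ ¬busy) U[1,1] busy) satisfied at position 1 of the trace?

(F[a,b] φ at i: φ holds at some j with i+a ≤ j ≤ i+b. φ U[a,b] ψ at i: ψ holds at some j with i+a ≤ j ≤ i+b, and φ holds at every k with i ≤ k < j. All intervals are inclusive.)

Check ((¬grant ∧ ¬busy) U[1,1] busy) at each j in [1,2]:
  j=1: holds
  j=2: fails
Found at j=1 → formula holds.

Yes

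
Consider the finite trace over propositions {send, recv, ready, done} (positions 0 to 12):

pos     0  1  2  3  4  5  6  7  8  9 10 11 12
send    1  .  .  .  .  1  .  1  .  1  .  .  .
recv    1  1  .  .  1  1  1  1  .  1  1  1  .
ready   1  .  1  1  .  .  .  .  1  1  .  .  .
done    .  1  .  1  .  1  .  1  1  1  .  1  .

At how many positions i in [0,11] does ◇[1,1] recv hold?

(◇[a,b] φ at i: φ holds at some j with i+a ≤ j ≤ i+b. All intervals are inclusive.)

8

Evaluate at each i in [0,11]:
  i=0: ✓ (witness j=1)
  i=1: ✗ (none in [2,2])
  i=2: ✗ (none in [3,3])
  i=3: ✓ (witness j=4)
  i=4: ✓ (witness j=5)
  i=5: ✓ (witness j=6)
  i=6: ✓ (witness j=7)
  i=7: ✗ (none in [8,8])
  i=8: ✓ (witness j=9)
  i=9: ✓ (witness j=10)
  i=10: ✓ (witness j=11)
  i=11: ✗ (none in [12,12])
Positions where it holds: {0, 3, 4, 5, 6, 8, 9, 10} → 8.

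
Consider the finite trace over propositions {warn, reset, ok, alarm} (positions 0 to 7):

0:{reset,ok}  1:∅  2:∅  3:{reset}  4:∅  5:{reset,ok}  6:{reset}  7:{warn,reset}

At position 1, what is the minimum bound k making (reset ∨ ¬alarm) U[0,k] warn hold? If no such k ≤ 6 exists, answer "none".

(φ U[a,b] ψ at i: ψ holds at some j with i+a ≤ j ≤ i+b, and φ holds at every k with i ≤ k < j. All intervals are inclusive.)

Need earliest j ≥ 1 with warn, and (reset ∨ ¬alarm) at every k in [1,j-1].
  j=1: rhs fails.
  j=2: rhs fails.
  j=3: rhs fails.
  j=4: rhs fails.
  j=5: rhs fails.
  j=6: rhs fails.
  j=7: rhs holds; lhs holds on [1,6]. k = 6.

6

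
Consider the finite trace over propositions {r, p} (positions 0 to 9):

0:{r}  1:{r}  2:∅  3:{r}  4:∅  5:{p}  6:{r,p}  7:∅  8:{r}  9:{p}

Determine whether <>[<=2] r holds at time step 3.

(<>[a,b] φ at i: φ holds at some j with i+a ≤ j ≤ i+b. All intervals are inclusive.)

Yes

Check r at each j in [3,5]:
  j=3: true
  j=4: false
  j=5: false
Found at j=3 → formula holds.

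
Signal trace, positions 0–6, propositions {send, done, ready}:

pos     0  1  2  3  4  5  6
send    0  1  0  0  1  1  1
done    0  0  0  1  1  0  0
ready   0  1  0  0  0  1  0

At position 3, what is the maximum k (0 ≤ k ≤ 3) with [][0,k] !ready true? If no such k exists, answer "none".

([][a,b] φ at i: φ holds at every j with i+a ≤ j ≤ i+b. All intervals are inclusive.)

1

!ready must hold from j=3 onward; find where it first fails.
  j=3: holds
  j=4: holds
  j=5: fails
Holds on [3,4], so largest k = 1.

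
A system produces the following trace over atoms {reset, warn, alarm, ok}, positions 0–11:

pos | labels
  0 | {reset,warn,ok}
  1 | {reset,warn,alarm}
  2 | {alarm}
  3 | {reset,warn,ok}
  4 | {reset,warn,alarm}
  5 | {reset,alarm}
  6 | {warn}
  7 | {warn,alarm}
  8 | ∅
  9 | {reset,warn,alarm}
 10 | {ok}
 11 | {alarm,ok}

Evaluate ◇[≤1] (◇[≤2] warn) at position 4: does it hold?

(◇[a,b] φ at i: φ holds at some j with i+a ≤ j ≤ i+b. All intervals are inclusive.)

Check ◇[≤2] warn at each j in [4,5]:
  j=4: holds (witness at 4)
  j=5: holds (witness at 6)
Found at j=4 → formula holds.

True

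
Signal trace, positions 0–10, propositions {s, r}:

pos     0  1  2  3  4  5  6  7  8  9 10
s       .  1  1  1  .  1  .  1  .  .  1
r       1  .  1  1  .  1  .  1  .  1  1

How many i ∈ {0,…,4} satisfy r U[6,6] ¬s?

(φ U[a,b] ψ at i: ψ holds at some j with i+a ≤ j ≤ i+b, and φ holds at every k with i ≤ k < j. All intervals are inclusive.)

0

Evaluate at each i in [0,4]:
  i=0: ✗ (lhs fails at k=1 before rhs at j=6)
  i=1: ✗ (no rhs in [7,7])
  i=2: ✗ (lhs fails at k=4 before rhs at j=8)
  i=3: ✗ (lhs fails at k=4 before rhs at j=9)
  i=4: ✗ (no rhs in [10,10])
Positions where it holds: {} → 0.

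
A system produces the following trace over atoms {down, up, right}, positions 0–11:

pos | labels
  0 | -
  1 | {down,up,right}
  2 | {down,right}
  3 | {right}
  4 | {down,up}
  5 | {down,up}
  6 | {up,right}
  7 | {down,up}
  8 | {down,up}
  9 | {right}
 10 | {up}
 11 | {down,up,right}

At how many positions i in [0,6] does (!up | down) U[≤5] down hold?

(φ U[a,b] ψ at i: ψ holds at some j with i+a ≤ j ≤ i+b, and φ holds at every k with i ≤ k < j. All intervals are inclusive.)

6

Evaluate at each i in [0,6]:
  i=0: ✓ (rhs at j=1; lhs holds on [0,0])
  i=1: ✓ (rhs at j=1)
  i=2: ✓ (rhs at j=2)
  i=3: ✓ (rhs at j=4; lhs holds on [3,3])
  i=4: ✓ (rhs at j=4)
  i=5: ✓ (rhs at j=5)
  i=6: ✗ (lhs fails at k=6 before rhs at j=7)
Positions where it holds: {0, 1, 2, 3, 4, 5} → 6.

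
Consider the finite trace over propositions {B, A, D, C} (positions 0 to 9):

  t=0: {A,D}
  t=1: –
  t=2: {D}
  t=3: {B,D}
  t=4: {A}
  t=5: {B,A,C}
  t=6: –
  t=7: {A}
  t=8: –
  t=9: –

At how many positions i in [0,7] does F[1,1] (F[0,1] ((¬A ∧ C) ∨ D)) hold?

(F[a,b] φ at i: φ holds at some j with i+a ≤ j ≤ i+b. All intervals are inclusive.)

3

Evaluate at each i in [0,7]:
  i=0: ✓ (witness j=1)
  i=1: ✓ (witness j=2)
  i=2: ✓ (witness j=3)
  i=3: ✗ (none in [4,4])
  i=4: ✗ (none in [5,5])
  i=5: ✗ (none in [6,6])
  i=6: ✗ (none in [7,7])
  i=7: ✗ (none in [8,8])
Positions where it holds: {0, 1, 2} → 3.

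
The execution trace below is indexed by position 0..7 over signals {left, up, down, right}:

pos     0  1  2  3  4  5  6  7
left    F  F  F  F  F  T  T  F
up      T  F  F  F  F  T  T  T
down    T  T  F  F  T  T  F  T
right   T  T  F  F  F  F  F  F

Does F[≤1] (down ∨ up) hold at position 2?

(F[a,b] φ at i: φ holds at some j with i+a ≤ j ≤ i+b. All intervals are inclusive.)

No

Check (down ∨ up) at each j in [2,3]:
  j=2: false
  j=3: false
No position in the window satisfies it → formula fails.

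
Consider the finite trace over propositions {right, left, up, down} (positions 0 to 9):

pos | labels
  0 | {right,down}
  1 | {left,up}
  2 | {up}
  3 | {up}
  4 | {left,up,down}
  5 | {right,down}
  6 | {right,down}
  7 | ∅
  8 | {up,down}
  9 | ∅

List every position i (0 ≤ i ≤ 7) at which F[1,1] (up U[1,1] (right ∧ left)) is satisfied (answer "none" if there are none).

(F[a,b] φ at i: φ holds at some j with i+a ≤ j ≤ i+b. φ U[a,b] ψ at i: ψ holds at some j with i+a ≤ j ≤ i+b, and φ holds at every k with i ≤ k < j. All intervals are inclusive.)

none

Evaluate at each i in [0,7]:
  i=0: ✗ (none in [1,1])
  i=1: ✗ (none in [2,2])
  i=2: ✗ (none in [3,3])
  i=3: ✗ (none in [4,4])
  i=4: ✗ (none in [5,5])
  i=5: ✗ (none in [6,6])
  i=6: ✗ (none in [7,7])
  i=7: ✗ (none in [8,8])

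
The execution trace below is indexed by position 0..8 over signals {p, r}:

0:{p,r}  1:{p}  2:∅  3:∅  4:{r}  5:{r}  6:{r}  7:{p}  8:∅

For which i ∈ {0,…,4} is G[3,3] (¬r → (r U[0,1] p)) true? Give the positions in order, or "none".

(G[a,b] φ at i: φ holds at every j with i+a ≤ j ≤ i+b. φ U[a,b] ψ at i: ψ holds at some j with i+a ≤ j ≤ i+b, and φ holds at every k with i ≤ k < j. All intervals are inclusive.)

1, 2, 3, 4

Evaluate at each i in [0,4]:
  i=0: ✗ (fails at j=3)
  i=1: ✓ (all of [4,4])
  i=2: ✓ (all of [5,5])
  i=3: ✓ (all of [6,6])
  i=4: ✓ (all of [7,7])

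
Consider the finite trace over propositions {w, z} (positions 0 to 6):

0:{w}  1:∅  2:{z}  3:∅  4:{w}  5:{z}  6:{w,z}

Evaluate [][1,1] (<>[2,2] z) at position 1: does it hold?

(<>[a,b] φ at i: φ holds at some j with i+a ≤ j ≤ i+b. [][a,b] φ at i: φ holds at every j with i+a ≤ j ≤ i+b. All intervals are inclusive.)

Check <>[2,2] z at every j in [2,2]:
  j=2: fails (none in [4,4])
Fails at j=2 → formula fails.

No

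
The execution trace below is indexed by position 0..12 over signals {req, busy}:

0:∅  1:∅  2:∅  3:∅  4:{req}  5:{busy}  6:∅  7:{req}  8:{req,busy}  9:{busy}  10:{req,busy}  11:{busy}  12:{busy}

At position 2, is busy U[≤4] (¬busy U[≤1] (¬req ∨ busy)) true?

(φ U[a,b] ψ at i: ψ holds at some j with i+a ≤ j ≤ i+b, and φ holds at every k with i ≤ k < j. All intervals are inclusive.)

Need some j in [2,6] with (¬busy U[≤1] (¬req ∨ busy)), and busy at every k in [2,j-1].
  j=2: (¬busy U[≤1] (¬req ∨ busy)) holds; no prefix to check → satisfied.

Yes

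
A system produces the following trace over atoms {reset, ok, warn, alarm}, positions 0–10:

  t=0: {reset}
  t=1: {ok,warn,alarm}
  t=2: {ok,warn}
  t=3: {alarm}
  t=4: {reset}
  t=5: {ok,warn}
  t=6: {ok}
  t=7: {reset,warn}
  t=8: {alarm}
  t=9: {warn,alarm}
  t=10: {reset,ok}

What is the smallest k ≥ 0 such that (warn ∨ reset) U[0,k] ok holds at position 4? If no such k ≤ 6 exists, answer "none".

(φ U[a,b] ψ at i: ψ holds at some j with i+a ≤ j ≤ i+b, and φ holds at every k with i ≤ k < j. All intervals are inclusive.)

Need earliest j ≥ 4 with ok, and (warn ∨ reset) at every k in [4,j-1].
  j=4: rhs fails.
  j=5: rhs holds; lhs holds on [4,4]. k = 1.

1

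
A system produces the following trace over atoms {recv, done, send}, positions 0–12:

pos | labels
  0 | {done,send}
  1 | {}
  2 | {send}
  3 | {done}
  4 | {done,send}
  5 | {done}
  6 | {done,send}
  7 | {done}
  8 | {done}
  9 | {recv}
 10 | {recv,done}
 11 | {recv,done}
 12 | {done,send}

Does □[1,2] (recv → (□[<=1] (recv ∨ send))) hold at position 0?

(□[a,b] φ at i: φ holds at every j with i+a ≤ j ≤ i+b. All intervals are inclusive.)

Holds

Check (recv → (□[<=1] (recv ∨ send))) at every j in [1,2]:
  j=1: antecedent false → ✓
  j=2: antecedent false → ✓
All positions satisfy it → formula holds.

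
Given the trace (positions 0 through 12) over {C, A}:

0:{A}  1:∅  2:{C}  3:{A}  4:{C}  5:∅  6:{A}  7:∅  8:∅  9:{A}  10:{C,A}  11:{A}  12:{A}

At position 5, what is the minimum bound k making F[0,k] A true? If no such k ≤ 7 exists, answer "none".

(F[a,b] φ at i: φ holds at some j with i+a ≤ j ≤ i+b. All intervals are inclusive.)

1

Scan j = 5,6,… for A:
  j=5: fails
  j=6: holds
First hit at j=6, so smallest k = 6-5 = 1.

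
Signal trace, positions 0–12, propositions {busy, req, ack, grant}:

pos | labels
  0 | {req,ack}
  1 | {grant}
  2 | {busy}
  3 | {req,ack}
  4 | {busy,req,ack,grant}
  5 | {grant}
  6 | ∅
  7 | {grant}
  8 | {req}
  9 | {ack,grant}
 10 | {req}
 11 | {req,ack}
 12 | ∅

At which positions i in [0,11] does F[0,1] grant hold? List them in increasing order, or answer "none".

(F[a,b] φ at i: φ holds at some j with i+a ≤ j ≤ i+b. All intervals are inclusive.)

Evaluate at each i in [0,11]:
  i=0: ✓ (witness j=1)
  i=1: ✓ (witness j=1)
  i=2: ✗ (none in [2,3])
  i=3: ✓ (witness j=4)
  i=4: ✓ (witness j=4)
  i=5: ✓ (witness j=5)
  i=6: ✓ (witness j=7)
  i=7: ✓ (witness j=7)
  i=8: ✓ (witness j=9)
  i=9: ✓ (witness j=9)
  i=10: ✗ (none in [10,11])
  i=11: ✗ (none in [11,12])

0, 1, 3, 4, 5, 6, 7, 8, 9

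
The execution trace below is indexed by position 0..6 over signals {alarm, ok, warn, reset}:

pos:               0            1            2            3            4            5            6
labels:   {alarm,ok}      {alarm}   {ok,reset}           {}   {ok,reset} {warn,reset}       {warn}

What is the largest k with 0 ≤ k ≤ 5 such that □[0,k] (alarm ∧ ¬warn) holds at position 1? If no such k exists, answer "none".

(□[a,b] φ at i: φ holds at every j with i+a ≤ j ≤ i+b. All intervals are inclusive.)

(alarm ∧ ¬warn) must hold from j=1 onward; find where it first fails.
  j=1: holds
  j=2: fails
Holds on [1,1], so largest k = 0.

0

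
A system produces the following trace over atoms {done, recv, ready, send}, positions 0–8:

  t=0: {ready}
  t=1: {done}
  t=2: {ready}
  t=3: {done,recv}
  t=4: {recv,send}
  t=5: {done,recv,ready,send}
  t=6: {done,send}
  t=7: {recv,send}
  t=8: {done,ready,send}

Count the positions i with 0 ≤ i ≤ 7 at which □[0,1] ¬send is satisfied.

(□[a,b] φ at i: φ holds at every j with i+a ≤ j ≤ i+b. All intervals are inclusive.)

Evaluate at each i in [0,7]:
  i=0: ✓ (all of [0,1])
  i=1: ✓ (all of [1,2])
  i=2: ✓ (all of [2,3])
  i=3: ✗ (fails at j=4)
  i=4: ✗ (fails at j=4)
  i=5: ✗ (fails at j=5)
  i=6: ✗ (fails at j=6)
  i=7: ✗ (fails at j=7)
Positions where it holds: {0, 1, 2} → 3.

3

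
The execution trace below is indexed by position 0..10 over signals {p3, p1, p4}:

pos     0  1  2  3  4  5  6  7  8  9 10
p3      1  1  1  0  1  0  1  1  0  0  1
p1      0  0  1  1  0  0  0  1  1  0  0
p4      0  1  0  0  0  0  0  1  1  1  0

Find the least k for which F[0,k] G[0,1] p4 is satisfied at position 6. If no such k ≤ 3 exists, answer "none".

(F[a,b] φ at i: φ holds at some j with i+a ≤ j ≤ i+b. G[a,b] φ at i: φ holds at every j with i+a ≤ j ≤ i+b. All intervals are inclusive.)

Scan j = 6,7,… for G[0,1] p4:
  j=6: fails
  j=7: holds
First hit at j=7, so smallest k = 7-6 = 1.

1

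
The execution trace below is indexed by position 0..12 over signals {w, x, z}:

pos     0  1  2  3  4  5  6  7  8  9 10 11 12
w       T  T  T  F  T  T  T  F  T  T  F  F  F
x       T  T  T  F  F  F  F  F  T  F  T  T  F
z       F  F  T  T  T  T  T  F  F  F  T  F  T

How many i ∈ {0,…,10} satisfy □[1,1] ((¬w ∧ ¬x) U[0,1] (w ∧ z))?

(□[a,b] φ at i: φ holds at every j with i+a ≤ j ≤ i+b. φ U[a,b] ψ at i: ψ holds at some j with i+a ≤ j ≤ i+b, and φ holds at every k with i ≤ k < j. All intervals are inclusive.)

5

Evaluate at each i in [0,10]:
  i=0: ✗ (fails at j=1)
  i=1: ✓ (all of [2,2])
  i=2: ✓ (all of [3,3])
  i=3: ✓ (all of [4,4])
  i=4: ✓ (all of [5,5])
  i=5: ✓ (all of [6,6])
  i=6: ✗ (fails at j=7)
  i=7: ✗ (fails at j=8)
  i=8: ✗ (fails at j=9)
  i=9: ✗ (fails at j=10)
  i=10: ✗ (fails at j=11)
Positions where it holds: {1, 2, 3, 4, 5} → 5.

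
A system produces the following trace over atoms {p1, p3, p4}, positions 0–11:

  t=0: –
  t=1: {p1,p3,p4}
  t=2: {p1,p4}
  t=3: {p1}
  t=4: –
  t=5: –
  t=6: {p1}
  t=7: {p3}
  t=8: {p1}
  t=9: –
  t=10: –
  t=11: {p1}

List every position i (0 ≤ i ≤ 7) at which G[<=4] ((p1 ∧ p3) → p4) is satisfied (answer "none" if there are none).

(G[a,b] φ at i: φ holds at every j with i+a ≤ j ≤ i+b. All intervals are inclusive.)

Evaluate at each i in [0,7]:
  i=0: ✓ (all of [0,4])
  i=1: ✓ (all of [1,5])
  i=2: ✓ (all of [2,6])
  i=3: ✓ (all of [3,7])
  i=4: ✓ (all of [4,8])
  i=5: ✓ (all of [5,9])
  i=6: ✓ (all of [6,10])
  i=7: ✓ (all of [7,11])

0, 1, 2, 3, 4, 5, 6, 7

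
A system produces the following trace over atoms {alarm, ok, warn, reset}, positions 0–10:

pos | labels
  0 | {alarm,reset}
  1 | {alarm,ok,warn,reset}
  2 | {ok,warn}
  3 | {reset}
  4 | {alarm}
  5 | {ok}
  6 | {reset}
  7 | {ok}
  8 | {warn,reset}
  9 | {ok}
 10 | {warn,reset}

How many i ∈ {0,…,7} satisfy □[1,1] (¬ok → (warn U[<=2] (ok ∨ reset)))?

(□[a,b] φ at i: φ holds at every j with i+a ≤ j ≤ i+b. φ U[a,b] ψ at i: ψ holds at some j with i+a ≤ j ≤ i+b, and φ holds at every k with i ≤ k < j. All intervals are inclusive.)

7

Evaluate at each i in [0,7]:
  i=0: ✓ (all of [1,1])
  i=1: ✓ (all of [2,2])
  i=2: ✓ (all of [3,3])
  i=3: ✗ (fails at j=4)
  i=4: ✓ (all of [5,5])
  i=5: ✓ (all of [6,6])
  i=6: ✓ (all of [7,7])
  i=7: ✓ (all of [8,8])
Positions where it holds: {0, 1, 2, 4, 5, 6, 7} → 7.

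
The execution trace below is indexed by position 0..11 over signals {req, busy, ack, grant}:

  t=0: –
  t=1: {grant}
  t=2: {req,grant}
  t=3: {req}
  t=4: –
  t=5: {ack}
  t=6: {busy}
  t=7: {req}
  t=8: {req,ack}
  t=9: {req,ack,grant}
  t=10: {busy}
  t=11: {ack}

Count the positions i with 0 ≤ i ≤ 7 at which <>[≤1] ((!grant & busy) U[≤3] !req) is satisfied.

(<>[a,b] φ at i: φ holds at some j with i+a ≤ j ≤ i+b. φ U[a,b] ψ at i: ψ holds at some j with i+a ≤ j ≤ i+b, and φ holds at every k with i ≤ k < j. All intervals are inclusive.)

6

Evaluate at each i in [0,7]:
  i=0: ✓ (witness j=0)
  i=1: ✓ (witness j=1)
  i=2: ✗ (none in [2,3])
  i=3: ✓ (witness j=4)
  i=4: ✓ (witness j=4)
  i=5: ✓ (witness j=5)
  i=6: ✓ (witness j=6)
  i=7: ✗ (none in [7,8])
Positions where it holds: {0, 1, 3, 4, 5, 6} → 6.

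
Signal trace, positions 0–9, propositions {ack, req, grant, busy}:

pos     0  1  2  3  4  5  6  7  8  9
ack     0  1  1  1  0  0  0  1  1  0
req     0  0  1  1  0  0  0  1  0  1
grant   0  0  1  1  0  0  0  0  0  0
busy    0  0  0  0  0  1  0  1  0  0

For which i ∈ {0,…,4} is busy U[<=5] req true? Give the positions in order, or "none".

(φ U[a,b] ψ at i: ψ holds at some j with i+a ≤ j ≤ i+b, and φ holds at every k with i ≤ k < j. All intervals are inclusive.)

2, 3

Evaluate at each i in [0,4]:
  i=0: ✗ (lhs fails at k=0 before rhs at j=2)
  i=1: ✗ (lhs fails at k=1 before rhs at j=2)
  i=2: ✓ (rhs at j=2)
  i=3: ✓ (rhs at j=3)
  i=4: ✗ (lhs fails at k=4 before rhs at j=7)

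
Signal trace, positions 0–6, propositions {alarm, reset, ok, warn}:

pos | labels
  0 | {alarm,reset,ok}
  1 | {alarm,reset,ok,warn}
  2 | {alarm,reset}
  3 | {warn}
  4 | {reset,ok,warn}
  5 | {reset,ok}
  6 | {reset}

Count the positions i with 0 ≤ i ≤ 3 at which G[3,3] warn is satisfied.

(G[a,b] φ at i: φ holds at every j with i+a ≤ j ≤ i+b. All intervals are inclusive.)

Evaluate at each i in [0,3]:
  i=0: ✓ (all of [3,3])
  i=1: ✓ (all of [4,4])
  i=2: ✗ (fails at j=5)
  i=3: ✗ (fails at j=6)
Positions where it holds: {0, 1} → 2.

2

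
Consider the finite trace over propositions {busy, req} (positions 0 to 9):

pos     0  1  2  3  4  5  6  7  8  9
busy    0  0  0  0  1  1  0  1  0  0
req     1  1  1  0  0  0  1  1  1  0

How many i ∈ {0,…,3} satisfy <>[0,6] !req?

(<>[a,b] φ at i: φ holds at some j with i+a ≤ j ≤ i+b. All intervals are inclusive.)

Evaluate at each i in [0,3]:
  i=0: ✓ (witness j=3)
  i=1: ✓ (witness j=3)
  i=2: ✓ (witness j=3)
  i=3: ✓ (witness j=3)
Positions where it holds: {0, 1, 2, 3} → 4.

4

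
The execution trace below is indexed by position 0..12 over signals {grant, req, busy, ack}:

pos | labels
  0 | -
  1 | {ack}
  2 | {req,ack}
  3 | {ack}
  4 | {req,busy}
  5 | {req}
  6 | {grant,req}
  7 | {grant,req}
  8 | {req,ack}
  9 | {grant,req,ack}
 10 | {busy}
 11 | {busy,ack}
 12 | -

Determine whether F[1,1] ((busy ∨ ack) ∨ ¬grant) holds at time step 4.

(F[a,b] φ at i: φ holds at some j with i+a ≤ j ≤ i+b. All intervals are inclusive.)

Check ((busy ∨ ack) ∨ ¬grant) at each j in [5,5]:
  j=5: true
Found at j=5 → formula holds.

True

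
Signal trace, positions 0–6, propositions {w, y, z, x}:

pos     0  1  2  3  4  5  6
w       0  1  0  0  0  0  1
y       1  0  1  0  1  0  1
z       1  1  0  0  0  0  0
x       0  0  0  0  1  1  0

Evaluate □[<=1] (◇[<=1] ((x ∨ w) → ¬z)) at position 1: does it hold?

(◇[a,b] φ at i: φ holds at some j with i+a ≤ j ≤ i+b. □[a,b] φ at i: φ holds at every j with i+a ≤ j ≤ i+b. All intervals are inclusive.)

Check ◇[<=1] ((x ∨ w) → ¬z) at every j in [1,2]:
  j=1: holds (witness at 2)
  j=2: holds (witness at 2)
All positions satisfy it → formula holds.

Holds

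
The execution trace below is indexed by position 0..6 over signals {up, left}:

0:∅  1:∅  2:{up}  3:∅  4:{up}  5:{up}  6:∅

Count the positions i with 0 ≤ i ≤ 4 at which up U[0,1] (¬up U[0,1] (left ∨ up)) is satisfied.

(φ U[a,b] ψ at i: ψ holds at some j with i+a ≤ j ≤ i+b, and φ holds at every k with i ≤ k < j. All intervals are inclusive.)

4

Evaluate at each i in [0,4]:
  i=0: ✗ (lhs fails at k=0 before rhs at j=1)
  i=1: ✓ (rhs at j=1)
  i=2: ✓ (rhs at j=2)
  i=3: ✓ (rhs at j=3)
  i=4: ✓ (rhs at j=4)
Positions where it holds: {1, 2, 3, 4} → 4.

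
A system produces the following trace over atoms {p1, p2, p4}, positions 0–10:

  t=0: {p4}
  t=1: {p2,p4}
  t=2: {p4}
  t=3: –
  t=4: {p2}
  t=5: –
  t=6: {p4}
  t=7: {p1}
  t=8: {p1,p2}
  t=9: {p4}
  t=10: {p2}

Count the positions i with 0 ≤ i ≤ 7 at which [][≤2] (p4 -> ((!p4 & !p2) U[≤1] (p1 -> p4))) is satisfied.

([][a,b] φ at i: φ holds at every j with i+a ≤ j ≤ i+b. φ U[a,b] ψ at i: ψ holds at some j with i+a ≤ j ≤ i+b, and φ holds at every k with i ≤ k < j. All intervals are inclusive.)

Evaluate at each i in [0,7]:
  i=0: ✓ (all of [0,2])
  i=1: ✓ (all of [1,3])
  i=2: ✓ (all of [2,4])
  i=3: ✓ (all of [3,5])
  i=4: ✓ (all of [4,6])
  i=5: ✓ (all of [5,7])
  i=6: ✓ (all of [6,8])
  i=7: ✓ (all of [7,9])
Positions where it holds: {0, 1, 2, 3, 4, 5, 6, 7} → 8.

8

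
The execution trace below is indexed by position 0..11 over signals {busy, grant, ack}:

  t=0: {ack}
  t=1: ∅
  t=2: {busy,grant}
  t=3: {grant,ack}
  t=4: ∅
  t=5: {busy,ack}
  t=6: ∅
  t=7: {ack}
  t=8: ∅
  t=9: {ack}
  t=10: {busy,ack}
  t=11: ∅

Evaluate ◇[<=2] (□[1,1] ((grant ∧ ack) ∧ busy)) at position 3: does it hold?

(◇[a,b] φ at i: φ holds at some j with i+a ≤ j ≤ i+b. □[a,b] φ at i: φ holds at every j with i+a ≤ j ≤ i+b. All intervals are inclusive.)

Check □[1,1] ((grant ∧ ack) ∧ busy) at each j in [3,5]:
  j=3: fails at 4
  j=4: fails at 5
  j=5: fails at 6
No position in the window satisfies it → formula fails.

Does not hold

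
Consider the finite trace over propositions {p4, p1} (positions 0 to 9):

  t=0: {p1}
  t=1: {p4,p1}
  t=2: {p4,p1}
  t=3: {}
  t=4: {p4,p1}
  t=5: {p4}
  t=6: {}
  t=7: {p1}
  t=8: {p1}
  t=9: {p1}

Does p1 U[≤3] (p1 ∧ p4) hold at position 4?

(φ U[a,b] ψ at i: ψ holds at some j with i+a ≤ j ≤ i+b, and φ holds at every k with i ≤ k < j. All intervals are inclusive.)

Need some j in [4,7] with (p1 ∧ p4), and p1 at every k in [4,j-1].
  j=4: (p1 ∧ p4) holds; no prefix to check → satisfied.

Holds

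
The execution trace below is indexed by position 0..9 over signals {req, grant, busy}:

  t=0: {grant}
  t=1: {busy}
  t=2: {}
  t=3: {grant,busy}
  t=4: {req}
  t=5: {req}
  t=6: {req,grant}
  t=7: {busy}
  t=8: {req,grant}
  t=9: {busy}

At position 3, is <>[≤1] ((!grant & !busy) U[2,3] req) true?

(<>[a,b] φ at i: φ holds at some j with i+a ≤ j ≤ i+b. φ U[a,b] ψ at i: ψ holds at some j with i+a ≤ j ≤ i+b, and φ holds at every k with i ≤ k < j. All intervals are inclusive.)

Holds

Check ((!grant & !busy) U[2,3] req) at each j in [3,4]:
  j=3: fails
  j=4: holds
Found at j=4 → formula holds.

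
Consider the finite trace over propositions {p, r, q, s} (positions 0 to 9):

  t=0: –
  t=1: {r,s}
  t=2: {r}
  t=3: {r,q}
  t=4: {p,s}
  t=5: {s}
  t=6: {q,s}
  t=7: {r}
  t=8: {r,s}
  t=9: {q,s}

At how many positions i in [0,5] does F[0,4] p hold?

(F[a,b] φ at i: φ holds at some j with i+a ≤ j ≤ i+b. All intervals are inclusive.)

Evaluate at each i in [0,5]:
  i=0: ✓ (witness j=4)
  i=1: ✓ (witness j=4)
  i=2: ✓ (witness j=4)
  i=3: ✓ (witness j=4)
  i=4: ✓ (witness j=4)
  i=5: ✗ (none in [5,9])
Positions where it holds: {0, 1, 2, 3, 4} → 5.

5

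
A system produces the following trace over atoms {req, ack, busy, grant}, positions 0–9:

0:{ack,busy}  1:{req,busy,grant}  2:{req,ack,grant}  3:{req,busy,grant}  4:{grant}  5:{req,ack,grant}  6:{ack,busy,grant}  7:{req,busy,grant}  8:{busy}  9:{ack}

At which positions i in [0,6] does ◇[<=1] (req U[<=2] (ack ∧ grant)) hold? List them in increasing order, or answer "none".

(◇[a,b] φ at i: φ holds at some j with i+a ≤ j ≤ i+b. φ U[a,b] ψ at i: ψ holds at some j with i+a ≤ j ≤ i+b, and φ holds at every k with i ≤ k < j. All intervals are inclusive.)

Evaluate at each i in [0,6]:
  i=0: ✓ (witness j=1)
  i=1: ✓ (witness j=1)
  i=2: ✓ (witness j=2)
  i=3: ✗ (none in [3,4])
  i=4: ✓ (witness j=5)
  i=5: ✓ (witness j=5)
  i=6: ✓ (witness j=6)

0, 1, 2, 4, 5, 6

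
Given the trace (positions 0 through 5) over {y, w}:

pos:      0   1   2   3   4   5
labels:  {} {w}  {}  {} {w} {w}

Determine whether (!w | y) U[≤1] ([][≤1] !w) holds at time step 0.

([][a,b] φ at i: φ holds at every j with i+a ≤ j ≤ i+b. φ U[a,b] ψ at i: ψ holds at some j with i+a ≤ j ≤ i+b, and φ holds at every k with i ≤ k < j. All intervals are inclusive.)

Does not hold

Need some j in [0,1] with [][≤1] !w, and (!w | y) at every k in [0,j-1].
  j=0: [][≤1] !w — fails at 1.
  j=1: [][≤1] !w — fails at 1.
No j in the window works → until fails.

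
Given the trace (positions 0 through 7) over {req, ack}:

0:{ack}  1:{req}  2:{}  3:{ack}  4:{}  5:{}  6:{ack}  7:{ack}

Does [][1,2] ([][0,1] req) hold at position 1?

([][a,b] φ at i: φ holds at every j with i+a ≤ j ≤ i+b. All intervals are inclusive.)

False

Check [][0,1] req at every j in [2,3]:
  j=2: fails at 2
  j=3: fails at 3
Fails at j=2 → formula fails.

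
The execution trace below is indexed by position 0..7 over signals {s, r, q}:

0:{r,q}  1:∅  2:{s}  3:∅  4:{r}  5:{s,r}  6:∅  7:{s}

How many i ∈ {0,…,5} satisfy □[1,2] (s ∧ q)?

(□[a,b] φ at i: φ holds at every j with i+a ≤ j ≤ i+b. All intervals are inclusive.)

0

Evaluate at each i in [0,5]:
  i=0: ✗ (fails at j=1)
  i=1: ✗ (fails at j=2)
  i=2: ✗ (fails at j=3)
  i=3: ✗ (fails at j=4)
  i=4: ✗ (fails at j=5)
  i=5: ✗ (fails at j=6)
Positions where it holds: {} → 0.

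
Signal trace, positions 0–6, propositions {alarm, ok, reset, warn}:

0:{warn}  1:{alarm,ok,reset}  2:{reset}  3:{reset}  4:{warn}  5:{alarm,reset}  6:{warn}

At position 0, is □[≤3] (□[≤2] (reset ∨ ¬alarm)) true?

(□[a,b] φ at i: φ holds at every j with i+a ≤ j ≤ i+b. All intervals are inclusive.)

Holds

Check □[≤2] (reset ∨ ¬alarm) at every j in [0,3]:
  j=0: holds on [0,2]
  j=1: holds on [1,3]
  j=2: holds on [2,4]
  j=3: holds on [3,5]
All positions satisfy it → formula holds.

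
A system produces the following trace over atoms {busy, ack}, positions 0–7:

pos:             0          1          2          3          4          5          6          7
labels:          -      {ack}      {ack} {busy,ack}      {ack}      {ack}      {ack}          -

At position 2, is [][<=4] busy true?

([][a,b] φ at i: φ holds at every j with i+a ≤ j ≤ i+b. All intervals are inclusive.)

False

Check busy at every j in [2,6]:
  j=2: false
  j=3: true
  j=4: false
  j=5: false
  j=6: false
Fails at j=2 → formula fails.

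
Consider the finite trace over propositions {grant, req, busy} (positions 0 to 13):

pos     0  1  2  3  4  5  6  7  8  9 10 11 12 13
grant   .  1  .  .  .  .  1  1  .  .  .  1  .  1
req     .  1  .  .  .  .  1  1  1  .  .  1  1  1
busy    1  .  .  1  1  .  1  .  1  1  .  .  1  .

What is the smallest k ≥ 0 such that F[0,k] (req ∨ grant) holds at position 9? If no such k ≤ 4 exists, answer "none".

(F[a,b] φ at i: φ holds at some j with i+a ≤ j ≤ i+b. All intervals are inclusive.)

Scan j = 9,10,… for (req ∨ grant):
  j=9: fails
  j=10: fails
  j=11: holds
First hit at j=11, so smallest k = 11-9 = 2.

2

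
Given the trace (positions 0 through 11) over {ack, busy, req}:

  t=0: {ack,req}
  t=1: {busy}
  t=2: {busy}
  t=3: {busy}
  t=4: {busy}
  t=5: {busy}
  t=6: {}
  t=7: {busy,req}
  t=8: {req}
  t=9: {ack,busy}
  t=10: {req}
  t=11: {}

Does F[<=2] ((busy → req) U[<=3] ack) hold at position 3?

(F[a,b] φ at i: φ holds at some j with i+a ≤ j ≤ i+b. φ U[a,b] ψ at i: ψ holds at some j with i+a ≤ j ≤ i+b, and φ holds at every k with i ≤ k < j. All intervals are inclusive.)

Does not hold

Check ((busy → req) U[<=3] ack) at each j in [3,5]:
  j=3: fails
  j=4: fails
  j=5: fails
No position in the window satisfies it → formula fails.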